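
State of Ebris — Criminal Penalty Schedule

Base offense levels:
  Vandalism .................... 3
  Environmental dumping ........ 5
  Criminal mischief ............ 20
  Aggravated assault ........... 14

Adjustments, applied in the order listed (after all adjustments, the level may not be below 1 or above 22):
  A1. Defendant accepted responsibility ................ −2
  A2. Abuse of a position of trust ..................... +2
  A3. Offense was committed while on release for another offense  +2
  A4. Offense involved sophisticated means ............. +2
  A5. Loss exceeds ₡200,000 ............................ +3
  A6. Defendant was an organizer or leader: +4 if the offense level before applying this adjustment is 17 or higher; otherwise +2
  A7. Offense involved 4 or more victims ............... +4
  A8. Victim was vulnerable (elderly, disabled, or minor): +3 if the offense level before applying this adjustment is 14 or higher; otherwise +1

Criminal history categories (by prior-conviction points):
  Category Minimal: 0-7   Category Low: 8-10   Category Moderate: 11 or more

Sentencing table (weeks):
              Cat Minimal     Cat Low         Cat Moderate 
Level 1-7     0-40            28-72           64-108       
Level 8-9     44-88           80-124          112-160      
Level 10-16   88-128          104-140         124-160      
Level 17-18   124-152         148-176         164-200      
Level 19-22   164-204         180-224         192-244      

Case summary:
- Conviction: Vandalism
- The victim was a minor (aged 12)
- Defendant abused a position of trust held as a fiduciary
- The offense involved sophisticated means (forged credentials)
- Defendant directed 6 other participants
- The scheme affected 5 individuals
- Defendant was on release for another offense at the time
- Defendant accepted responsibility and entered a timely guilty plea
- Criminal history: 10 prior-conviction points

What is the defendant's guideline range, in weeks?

104-140 weeks

Base offense level for vandalism: 3.
A1 applies: 3 − 2 = 1.
A2 applies: 1 + 2 = 3.
A3 applies: 3 + 2 = 5.
A4 applies: 5 + 2 = 7.
A5 does not apply.
A6 applies (level before this adjustment is 7 < 17, so +2): 7 + 2 = 9.
A7 applies: 9 + 4 = 13.
A8 applies (level before this adjustment is 13 < 14, so +1): 13 + 1 = 14.
Final offense level: 14.
Criminal history: 10 prior points → Category Low (8-10).
Level 14 falls in the 10-16 band.
Grid: Level 10-16 × Category Low = 104-140 weeks.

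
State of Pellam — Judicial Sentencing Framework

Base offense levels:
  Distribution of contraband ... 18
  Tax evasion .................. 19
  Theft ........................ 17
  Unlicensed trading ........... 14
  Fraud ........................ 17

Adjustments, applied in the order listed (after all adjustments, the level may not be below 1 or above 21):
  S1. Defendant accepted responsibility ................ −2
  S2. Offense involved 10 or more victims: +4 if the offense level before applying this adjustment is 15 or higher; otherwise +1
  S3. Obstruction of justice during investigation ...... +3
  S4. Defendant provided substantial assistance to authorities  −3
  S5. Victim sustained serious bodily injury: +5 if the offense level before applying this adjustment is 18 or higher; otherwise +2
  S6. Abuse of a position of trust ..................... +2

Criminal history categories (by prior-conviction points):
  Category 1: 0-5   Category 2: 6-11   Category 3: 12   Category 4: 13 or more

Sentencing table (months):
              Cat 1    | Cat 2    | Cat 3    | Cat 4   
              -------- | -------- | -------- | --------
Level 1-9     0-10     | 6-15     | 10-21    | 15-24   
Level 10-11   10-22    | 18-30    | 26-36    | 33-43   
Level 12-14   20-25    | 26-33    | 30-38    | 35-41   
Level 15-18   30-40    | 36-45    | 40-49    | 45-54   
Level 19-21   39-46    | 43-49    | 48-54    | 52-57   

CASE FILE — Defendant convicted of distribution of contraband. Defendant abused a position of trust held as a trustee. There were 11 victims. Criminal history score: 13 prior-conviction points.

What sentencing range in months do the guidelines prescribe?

Base offense level for distribution of contraband: 18.
S2 applies (level before this adjustment is 18 ≥ 15, so +4): 18 + 4 = 22.
S3 does not apply.
S4 does not apply.
S6 applies: 22 + 2 = 24.
Level 24 exceeds the maximum of 21; capped at 21.
Final offense level: 21.
Criminal history: 13 prior points → Category 4 (13+).
Level 21 falls in the 19-21 band.
Grid: Level 19-21 × Category 4 = 52-57 months.

52-57 months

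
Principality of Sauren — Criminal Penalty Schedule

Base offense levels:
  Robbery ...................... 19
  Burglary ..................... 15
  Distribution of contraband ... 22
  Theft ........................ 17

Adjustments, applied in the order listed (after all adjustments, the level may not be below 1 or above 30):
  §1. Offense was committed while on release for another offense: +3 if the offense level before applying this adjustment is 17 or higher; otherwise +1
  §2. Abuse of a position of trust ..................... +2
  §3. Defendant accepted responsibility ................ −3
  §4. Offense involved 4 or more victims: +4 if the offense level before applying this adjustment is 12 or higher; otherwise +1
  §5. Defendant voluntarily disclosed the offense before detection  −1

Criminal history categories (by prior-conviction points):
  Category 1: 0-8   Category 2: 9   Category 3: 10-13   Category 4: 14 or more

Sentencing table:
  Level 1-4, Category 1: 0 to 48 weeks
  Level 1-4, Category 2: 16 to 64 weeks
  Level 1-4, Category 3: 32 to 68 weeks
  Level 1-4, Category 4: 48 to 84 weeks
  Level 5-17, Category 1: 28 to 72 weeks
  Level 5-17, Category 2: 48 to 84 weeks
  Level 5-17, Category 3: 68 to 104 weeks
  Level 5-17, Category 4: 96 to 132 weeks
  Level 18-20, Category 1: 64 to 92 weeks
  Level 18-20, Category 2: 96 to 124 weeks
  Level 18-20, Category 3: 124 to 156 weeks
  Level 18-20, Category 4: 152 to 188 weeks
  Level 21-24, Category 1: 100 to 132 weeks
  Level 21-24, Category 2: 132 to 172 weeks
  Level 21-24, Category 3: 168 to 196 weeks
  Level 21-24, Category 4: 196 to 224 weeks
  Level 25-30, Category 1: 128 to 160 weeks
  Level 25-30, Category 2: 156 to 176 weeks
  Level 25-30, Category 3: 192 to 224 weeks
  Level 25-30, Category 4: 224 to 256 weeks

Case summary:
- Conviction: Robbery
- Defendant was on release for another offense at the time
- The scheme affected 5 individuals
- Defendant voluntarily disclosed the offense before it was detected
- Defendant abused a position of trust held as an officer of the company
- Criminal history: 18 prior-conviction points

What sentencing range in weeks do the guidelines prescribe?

224-256 weeks

Base offense level for robbery: 19.
§1 applies (level before this adjustment is 19 ≥ 17, so +3): 19 + 3 = 22.
§2 applies: 22 + 2 = 24.
§3 does not apply.
§4 applies (level before this adjustment is 24 ≥ 12, so +4): 24 + 4 = 28.
§5 applies: 28 − 1 = 27.
Final offense level: 27.
Criminal history: 18 prior points → Category 4 (14+).
Level 27 falls in the 25-30 band.
Grid: Level 25-30 × Category 4 = 224-256 weeks.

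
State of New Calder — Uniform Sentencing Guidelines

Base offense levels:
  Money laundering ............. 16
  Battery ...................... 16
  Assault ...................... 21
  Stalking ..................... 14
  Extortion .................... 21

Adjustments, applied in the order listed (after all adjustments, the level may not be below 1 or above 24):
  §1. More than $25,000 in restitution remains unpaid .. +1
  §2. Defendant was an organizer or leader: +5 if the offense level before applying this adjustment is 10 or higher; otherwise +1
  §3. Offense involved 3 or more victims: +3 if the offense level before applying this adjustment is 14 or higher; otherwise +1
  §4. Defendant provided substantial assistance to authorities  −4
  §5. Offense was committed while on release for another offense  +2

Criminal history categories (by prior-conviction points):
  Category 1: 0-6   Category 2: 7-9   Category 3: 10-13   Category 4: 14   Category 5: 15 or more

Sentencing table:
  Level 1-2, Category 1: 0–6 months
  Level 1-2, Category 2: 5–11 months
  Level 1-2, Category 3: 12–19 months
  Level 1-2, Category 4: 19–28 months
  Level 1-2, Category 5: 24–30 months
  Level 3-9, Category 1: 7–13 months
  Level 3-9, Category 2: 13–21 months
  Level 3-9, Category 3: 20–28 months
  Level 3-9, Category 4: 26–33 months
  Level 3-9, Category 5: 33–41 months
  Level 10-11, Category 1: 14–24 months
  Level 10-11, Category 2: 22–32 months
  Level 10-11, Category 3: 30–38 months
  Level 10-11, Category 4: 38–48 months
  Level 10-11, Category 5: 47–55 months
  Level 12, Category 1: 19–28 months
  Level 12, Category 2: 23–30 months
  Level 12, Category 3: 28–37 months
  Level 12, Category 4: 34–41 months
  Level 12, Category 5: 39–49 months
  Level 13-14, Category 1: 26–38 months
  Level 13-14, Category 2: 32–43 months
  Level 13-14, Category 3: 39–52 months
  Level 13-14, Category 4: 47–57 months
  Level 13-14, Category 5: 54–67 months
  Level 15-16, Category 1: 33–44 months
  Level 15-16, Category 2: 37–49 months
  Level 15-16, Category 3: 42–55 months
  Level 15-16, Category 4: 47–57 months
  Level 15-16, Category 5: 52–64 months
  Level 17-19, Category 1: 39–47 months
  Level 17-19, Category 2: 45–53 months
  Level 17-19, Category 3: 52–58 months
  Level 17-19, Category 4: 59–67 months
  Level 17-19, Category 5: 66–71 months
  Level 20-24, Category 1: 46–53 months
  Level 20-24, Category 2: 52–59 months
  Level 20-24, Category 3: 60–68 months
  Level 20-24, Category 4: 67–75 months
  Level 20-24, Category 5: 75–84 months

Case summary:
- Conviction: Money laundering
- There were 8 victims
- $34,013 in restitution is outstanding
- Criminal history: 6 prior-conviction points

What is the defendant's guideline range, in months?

46-53 months

Base offense level for money laundering: 16.
§1 applies: 16 + 1 = 17.
§2 does not apply.
§3 applies (level before this adjustment is 17 ≥ 14, so +3): 17 + 3 = 20.
§4 does not apply.
§5 does not apply.
Final offense level: 20.
Criminal history: 6 prior points → Category 1 (0-6).
Level 20 falls in the 20-24 band.
Grid: Level 20-24 × Category 1 = 46-53 months.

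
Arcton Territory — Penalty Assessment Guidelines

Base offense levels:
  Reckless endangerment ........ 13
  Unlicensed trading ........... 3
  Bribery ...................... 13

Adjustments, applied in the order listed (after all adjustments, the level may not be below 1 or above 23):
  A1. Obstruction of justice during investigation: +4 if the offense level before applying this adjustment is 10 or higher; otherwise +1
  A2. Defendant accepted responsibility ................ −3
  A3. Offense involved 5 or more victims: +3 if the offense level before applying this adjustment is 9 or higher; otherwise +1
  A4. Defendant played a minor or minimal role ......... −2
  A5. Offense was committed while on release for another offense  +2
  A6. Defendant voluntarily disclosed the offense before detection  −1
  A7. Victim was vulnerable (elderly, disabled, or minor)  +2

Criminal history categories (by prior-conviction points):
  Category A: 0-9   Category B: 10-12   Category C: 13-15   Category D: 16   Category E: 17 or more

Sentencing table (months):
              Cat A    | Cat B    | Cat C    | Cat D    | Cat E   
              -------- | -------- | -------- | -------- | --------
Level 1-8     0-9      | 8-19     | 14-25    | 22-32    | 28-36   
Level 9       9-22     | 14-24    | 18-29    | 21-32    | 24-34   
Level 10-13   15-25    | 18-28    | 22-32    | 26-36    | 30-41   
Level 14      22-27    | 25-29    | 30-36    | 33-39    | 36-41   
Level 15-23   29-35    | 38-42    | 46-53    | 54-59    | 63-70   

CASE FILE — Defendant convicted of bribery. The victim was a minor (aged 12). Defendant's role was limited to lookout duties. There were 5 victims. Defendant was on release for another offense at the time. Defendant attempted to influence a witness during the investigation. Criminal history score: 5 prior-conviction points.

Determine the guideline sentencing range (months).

Base offense level for bribery: 13.
A1 applies (level before this adjustment is 13 ≥ 10, so +4): 13 + 4 = 17.
A3 applies (level before this adjustment is 17 ≥ 9, so +3): 17 + 3 = 20.
A4 applies: 20 − 2 = 18.
A5 applies: 18 + 2 = 20.
A7 applies: 20 + 2 = 22.
Final offense level: 22.
Criminal history: 5 prior points → Category A (0-9).
Level 22 falls in the 15-23 band.
Grid: Level 15-23 × Category A = 29-35 months.

29-35 months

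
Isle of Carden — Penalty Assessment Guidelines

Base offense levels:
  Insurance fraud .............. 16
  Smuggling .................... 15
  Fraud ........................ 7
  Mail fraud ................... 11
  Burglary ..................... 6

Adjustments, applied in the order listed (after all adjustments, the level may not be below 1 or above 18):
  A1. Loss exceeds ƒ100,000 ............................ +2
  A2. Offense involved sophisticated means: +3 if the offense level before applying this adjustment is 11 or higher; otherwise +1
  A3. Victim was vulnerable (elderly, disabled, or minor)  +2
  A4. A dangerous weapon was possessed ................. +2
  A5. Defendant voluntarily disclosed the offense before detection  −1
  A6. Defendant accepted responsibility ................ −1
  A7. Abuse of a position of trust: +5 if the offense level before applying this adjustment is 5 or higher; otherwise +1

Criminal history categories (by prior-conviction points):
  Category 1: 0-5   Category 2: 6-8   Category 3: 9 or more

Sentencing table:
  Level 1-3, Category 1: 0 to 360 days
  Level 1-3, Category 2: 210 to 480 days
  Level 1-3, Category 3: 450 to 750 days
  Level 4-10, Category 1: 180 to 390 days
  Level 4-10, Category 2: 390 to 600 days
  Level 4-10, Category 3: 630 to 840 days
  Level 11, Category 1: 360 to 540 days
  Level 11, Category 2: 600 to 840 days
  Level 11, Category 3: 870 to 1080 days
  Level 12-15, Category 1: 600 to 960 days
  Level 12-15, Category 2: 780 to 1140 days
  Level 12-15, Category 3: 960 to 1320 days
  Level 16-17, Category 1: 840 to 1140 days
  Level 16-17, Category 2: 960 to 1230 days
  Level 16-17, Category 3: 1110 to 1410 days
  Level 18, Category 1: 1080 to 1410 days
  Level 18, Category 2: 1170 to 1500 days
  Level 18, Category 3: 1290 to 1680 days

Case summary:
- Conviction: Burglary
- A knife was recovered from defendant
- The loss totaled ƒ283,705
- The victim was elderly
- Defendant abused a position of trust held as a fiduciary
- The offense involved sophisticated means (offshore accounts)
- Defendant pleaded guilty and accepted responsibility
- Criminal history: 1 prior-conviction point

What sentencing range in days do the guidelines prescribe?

840-1140 days

Base offense level for burglary: 6.
A1 applies: 6 + 2 = 8.
A2 applies (level before this adjustment is 8 < 11, so +1): 8 + 1 = 9.
A3 applies: 9 + 2 = 11.
A4 applies: 11 + 2 = 13.
A5 does not apply.
A6 applies: 13 − 1 = 12.
A7 applies (level before this adjustment is 12 ≥ 5, so +5): 12 + 5 = 17.
Final offense level: 17.
Criminal history: 1 prior point → Category 1 (0-5).
Level 17 falls in the 16-17 band.
Grid: Level 16-17 × Category 1 = 840-1140 days.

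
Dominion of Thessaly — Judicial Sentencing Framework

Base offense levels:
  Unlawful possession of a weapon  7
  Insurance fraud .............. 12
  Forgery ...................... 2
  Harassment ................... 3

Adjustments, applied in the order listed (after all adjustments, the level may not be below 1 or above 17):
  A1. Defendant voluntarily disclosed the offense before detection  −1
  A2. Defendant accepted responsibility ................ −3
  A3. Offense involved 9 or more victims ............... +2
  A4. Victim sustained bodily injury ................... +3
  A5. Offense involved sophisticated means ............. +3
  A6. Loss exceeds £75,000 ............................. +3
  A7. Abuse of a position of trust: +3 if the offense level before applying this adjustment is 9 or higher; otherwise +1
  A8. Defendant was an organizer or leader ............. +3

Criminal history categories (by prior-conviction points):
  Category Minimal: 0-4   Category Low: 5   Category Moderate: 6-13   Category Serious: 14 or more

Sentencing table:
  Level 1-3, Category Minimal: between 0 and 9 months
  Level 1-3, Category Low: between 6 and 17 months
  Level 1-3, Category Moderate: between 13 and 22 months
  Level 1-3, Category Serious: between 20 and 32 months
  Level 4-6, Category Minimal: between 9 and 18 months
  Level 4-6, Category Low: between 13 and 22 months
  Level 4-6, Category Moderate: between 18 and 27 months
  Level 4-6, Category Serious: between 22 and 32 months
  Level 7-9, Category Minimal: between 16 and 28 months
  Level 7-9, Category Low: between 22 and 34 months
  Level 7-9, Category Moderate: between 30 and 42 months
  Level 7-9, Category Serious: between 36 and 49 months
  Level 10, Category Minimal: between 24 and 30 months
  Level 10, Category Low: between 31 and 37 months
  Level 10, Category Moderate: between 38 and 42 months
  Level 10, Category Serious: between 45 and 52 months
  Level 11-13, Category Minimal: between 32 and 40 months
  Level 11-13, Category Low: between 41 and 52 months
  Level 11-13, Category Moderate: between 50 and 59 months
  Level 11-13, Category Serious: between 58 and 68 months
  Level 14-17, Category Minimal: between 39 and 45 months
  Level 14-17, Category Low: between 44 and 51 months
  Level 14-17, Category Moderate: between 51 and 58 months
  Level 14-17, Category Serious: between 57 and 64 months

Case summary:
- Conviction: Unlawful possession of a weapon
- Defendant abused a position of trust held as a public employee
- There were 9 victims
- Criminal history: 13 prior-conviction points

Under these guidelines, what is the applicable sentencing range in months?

Base offense level for unlawful possession of a weapon: 7.
A1 does not apply.
A3 applies: 7 + 2 = 9.
A6 does not apply.
A7 applies (level before this adjustment is 9 ≥ 9, so +3): 9 + 3 = 12.
A8 does not apply.
Final offense level: 12.
Criminal history: 13 prior points → Category Moderate (6-13).
Level 12 falls in the 11-13 band.
Grid: Level 11-13 × Category Moderate = 50-59 months.

50-59 months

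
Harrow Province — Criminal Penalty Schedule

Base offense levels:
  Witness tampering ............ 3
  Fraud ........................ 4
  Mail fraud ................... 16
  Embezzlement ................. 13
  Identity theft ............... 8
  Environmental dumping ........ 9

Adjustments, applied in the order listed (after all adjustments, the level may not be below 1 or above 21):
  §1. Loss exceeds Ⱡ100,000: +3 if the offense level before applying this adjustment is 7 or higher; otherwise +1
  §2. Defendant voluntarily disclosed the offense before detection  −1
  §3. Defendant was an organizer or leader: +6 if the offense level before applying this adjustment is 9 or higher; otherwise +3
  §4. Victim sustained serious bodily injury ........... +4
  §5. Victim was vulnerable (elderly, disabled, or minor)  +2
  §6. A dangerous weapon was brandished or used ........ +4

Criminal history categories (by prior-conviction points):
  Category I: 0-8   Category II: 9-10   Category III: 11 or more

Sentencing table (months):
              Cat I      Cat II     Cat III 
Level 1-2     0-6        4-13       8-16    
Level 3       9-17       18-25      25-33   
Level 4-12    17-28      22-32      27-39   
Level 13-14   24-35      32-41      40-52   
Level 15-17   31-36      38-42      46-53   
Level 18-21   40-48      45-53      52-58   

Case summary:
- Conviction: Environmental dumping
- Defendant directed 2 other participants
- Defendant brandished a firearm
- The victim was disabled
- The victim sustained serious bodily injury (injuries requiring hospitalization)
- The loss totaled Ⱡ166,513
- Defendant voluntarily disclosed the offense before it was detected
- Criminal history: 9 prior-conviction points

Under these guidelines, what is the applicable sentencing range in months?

45-53 months

Base offense level for environmental dumping: 9.
§1 applies (level before this adjustment is 9 ≥ 7, so +3): 9 + 3 = 12.
§2 applies: 12 − 1 = 11.
§3 applies (level before this adjustment is 11 ≥ 9, so +6): 11 + 6 = 17.
§4 applies: 17 + 4 = 21.
§5 applies: 21 + 2 = 23.
§6 applies: 23 + 4 = 27.
Level 27 exceeds the maximum of 21; capped at 21.
Final offense level: 21.
Criminal history: 9 prior points → Category II (9-10).
Level 21 falls in the 18-21 band.
Grid: Level 18-21 × Category II = 45-53 months.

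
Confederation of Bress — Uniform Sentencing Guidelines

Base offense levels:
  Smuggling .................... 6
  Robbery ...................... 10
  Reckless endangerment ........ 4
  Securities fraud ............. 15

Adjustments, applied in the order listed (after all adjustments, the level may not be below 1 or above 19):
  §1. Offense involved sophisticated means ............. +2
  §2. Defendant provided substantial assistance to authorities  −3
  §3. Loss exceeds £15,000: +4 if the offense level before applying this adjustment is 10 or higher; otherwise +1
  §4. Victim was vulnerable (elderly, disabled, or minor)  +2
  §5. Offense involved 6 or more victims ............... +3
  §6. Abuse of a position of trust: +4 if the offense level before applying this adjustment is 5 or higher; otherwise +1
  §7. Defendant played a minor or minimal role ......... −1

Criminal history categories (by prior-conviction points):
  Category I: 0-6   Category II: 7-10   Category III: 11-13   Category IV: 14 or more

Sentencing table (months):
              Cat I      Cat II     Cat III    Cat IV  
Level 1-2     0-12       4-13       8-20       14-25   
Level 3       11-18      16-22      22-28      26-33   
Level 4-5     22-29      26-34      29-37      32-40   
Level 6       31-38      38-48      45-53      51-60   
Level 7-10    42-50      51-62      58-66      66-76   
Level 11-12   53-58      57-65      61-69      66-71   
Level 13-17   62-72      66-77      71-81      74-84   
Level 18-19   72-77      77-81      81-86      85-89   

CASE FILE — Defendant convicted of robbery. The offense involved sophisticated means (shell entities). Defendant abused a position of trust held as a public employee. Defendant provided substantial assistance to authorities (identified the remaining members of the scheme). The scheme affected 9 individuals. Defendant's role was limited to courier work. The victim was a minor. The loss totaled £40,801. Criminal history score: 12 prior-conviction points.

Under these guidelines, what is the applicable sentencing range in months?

81-86 months

Base offense level for robbery: 10.
§1 applies: 10 + 2 = 12.
§2 applies: 12 − 3 = 9.
§3 applies (level before this adjustment is 9 < 10, so +1): 9 + 1 = 10.
§4 applies: 10 + 2 = 12.
§5 applies: 12 + 3 = 15.
§6 applies (level before this adjustment is 15 ≥ 5, so +4): 15 + 4 = 19.
§7 applies: 19 − 1 = 18.
Final offense level: 18.
Criminal history: 12 prior points → Category III (11-13).
Level 18 falls in the 18-19 band.
Grid: Level 18-19 × Category III = 81-86 months.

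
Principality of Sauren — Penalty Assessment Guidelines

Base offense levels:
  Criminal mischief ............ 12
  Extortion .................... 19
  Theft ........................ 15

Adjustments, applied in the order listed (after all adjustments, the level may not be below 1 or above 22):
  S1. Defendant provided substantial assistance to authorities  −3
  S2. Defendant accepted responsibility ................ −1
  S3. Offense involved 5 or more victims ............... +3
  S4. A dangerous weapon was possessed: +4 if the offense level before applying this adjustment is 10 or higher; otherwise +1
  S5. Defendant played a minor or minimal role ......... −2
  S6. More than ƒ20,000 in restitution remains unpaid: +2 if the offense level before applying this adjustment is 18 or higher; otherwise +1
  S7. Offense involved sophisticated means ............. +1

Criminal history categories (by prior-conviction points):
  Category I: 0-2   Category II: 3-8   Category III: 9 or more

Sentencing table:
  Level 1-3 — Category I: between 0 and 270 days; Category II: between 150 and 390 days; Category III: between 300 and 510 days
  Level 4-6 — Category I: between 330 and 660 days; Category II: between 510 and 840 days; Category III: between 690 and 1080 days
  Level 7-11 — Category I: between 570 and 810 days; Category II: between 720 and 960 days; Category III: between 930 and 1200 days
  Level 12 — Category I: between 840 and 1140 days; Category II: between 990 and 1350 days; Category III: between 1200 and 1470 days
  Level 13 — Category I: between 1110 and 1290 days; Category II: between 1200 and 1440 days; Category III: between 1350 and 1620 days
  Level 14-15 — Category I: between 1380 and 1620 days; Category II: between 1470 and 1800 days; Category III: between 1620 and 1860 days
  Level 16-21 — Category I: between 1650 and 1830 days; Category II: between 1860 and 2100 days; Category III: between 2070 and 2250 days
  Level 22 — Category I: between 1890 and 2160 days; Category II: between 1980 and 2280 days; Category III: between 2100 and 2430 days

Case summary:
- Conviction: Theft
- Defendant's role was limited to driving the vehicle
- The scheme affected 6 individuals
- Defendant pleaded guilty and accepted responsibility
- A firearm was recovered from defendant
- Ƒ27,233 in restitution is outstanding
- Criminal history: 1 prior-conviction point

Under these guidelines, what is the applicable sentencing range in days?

1650-1830 days

Base offense level for theft: 15.
S1 does not apply.
S2 applies: 15 − 1 = 14.
S3 applies: 14 + 3 = 17.
S4 applies (level before this adjustment is 17 ≥ 10, so +4): 17 + 4 = 21.
S5 applies: 21 − 2 = 19.
S6 applies (level before this adjustment is 19 ≥ 18, so +2): 19 + 2 = 21.
S7 does not apply.
Final offense level: 21.
Criminal history: 1 prior point → Category I (0-2).
Level 21 falls in the 16-21 band.
Grid: Level 16-21 × Category I = 1650-1830 days.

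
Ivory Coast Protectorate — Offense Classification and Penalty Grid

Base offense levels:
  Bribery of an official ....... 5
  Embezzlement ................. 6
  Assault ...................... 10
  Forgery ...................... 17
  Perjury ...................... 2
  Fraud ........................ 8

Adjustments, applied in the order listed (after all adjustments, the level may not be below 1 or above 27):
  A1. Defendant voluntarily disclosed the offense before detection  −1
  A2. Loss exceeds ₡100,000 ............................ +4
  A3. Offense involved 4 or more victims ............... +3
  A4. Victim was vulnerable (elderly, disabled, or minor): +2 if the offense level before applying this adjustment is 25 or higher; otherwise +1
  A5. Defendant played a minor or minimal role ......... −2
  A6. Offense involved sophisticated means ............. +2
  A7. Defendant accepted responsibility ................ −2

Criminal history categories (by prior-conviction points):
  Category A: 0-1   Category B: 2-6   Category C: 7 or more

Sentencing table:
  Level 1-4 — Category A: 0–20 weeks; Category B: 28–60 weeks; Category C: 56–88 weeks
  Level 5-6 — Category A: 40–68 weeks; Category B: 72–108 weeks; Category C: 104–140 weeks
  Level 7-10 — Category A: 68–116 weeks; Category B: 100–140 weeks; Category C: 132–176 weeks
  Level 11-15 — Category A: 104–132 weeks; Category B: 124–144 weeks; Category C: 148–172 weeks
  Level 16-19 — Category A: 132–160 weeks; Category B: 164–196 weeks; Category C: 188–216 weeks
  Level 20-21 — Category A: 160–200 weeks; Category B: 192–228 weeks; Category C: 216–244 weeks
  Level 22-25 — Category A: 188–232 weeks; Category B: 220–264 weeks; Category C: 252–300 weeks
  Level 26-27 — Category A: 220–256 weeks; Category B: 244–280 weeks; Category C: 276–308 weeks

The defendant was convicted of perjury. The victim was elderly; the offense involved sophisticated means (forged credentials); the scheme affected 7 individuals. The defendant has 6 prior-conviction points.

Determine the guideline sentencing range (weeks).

100-140 weeks

Base offense level for perjury: 2.
A2 does not apply.
A3 applies: 2 + 3 = 5.
A4 applies (level before this adjustment is 5 < 25, so +1): 5 + 1 = 6.
A6 applies: 6 + 2 = 8.
Final offense level: 8.
Criminal history: 6 prior points → Category B (2-6).
Level 8 falls in the 7-10 band.
Grid: Level 7-10 × Category B = 100-140 weeks.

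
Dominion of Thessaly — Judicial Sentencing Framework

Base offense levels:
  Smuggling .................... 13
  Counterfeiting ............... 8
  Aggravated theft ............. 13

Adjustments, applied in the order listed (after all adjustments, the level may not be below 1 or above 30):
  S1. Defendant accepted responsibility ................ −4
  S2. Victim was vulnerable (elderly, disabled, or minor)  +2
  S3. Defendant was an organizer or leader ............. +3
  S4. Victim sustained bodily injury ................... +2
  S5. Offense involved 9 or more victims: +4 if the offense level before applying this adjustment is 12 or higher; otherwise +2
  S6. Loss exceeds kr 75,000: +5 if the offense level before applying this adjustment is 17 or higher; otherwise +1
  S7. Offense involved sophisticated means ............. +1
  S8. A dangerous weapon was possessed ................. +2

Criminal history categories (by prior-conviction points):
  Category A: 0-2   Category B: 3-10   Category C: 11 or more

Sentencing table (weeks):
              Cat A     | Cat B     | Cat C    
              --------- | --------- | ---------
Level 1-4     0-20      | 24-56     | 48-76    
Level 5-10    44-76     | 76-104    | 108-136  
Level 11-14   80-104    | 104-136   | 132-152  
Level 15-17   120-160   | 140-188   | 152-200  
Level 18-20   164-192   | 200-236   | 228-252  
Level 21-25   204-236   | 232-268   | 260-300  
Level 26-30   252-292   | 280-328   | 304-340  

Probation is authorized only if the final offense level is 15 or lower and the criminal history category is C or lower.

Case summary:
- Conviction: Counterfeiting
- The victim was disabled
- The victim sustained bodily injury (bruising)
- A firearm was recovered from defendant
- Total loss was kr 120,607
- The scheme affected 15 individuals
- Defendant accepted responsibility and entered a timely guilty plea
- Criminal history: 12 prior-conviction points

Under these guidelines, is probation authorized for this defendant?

Base offense level for counterfeiting: 8.
S1 applies: 8 − 4 = 4.
S2 applies: 4 + 2 = 6.
S3 does not apply.
S4 applies: 6 + 2 = 8.
S5 applies (level before this adjustment is 8 < 12, so +2): 8 + 2 = 10.
S6 applies (level before this adjustment is 10 < 17, so +1): 10 + 1 = 11.
S8 applies: 11 + 2 = 13.
Final offense level: 13.
Criminal history: 12 prior points → Category C (11+).
Level 13 falls in the 11-14 band.
Grid: Level 11-14 × Category C = 132-152 weeks.
Probation check: level 13 ≤ 15 and category C ≤ C → eligible.

Yes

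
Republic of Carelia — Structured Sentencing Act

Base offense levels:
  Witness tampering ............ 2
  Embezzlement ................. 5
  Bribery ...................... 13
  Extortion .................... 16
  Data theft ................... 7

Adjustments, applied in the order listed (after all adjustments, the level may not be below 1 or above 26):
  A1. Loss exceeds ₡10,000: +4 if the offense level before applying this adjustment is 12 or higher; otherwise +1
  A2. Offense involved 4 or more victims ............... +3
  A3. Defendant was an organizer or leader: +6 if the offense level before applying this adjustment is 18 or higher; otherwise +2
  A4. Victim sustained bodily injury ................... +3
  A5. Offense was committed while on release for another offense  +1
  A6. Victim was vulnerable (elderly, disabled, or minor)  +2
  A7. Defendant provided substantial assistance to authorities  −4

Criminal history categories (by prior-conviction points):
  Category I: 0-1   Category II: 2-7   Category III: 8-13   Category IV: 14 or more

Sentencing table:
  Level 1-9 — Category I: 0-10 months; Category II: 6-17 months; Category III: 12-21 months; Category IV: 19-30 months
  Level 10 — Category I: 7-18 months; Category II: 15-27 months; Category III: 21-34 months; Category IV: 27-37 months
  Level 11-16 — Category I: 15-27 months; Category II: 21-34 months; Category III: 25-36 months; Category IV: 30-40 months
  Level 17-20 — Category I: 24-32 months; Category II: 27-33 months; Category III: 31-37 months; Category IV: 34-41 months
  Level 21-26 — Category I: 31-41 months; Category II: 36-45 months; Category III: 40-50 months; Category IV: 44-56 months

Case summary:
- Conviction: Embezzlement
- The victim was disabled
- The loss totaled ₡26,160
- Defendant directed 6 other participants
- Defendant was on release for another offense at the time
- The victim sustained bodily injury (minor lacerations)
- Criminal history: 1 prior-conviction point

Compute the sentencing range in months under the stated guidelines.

15-27 months

Base offense level for embezzlement: 5.
A1 applies (level before this adjustment is 5 < 12, so +1): 5 + 1 = 6.
A2 does not apply.
A3 applies (level before this adjustment is 6 < 18, so +2): 6 + 2 = 8.
A4 applies: 8 + 3 = 11.
A5 applies: 11 + 1 = 12.
A6 applies: 12 + 2 = 14.
Final offense level: 14.
Criminal history: 1 prior point → Category I (0-1).
Level 14 falls in the 11-16 band.
Grid: Level 11-16 × Category I = 15-27 months.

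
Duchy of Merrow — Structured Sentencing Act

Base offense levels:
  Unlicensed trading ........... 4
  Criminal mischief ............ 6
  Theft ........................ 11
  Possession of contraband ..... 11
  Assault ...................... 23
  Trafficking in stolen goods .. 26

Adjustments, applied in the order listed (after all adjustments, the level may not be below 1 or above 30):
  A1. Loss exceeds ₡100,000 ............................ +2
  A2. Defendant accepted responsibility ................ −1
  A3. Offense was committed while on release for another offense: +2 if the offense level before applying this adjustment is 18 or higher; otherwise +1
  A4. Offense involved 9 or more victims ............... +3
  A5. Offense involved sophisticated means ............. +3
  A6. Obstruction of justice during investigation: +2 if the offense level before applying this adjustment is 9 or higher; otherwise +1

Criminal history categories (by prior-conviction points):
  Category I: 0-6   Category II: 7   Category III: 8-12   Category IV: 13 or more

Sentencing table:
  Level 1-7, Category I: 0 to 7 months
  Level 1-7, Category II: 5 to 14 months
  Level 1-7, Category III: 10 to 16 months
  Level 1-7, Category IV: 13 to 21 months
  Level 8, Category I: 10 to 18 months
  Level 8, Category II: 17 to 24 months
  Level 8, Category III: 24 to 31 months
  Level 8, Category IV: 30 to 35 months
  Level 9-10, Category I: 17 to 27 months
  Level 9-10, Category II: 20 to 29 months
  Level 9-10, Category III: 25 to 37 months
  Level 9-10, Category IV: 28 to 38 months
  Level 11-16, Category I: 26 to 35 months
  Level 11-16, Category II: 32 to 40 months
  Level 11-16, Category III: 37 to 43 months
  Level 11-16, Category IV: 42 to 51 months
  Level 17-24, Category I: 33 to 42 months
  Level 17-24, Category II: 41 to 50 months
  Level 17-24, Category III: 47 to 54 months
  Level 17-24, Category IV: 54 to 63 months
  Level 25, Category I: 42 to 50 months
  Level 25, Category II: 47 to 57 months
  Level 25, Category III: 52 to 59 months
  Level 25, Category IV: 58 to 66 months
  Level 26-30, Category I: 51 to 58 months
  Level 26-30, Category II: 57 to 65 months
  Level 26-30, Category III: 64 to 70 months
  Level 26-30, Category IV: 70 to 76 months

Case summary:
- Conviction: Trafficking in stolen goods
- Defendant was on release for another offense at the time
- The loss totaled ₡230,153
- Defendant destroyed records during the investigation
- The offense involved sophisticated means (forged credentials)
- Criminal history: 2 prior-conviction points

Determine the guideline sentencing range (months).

Base offense level for trafficking in stolen goods: 26.
A1 applies: 26 + 2 = 28.
A2 does not apply.
A3 applies (level before this adjustment is 28 ≥ 18, so +2): 28 + 2 = 30.
A4 does not apply.
A5 applies: 30 + 3 = 33.
A6 applies (level before this adjustment is 33 ≥ 9, so +2): 33 + 2 = 35.
Level 35 exceeds the maximum of 30; capped at 30.
Final offense level: 30.
Criminal history: 2 prior points → Category I (0-6).
Level 30 falls in the 26-30 band.
Grid: Level 26-30 × Category I = 51-58 months.

51-58 months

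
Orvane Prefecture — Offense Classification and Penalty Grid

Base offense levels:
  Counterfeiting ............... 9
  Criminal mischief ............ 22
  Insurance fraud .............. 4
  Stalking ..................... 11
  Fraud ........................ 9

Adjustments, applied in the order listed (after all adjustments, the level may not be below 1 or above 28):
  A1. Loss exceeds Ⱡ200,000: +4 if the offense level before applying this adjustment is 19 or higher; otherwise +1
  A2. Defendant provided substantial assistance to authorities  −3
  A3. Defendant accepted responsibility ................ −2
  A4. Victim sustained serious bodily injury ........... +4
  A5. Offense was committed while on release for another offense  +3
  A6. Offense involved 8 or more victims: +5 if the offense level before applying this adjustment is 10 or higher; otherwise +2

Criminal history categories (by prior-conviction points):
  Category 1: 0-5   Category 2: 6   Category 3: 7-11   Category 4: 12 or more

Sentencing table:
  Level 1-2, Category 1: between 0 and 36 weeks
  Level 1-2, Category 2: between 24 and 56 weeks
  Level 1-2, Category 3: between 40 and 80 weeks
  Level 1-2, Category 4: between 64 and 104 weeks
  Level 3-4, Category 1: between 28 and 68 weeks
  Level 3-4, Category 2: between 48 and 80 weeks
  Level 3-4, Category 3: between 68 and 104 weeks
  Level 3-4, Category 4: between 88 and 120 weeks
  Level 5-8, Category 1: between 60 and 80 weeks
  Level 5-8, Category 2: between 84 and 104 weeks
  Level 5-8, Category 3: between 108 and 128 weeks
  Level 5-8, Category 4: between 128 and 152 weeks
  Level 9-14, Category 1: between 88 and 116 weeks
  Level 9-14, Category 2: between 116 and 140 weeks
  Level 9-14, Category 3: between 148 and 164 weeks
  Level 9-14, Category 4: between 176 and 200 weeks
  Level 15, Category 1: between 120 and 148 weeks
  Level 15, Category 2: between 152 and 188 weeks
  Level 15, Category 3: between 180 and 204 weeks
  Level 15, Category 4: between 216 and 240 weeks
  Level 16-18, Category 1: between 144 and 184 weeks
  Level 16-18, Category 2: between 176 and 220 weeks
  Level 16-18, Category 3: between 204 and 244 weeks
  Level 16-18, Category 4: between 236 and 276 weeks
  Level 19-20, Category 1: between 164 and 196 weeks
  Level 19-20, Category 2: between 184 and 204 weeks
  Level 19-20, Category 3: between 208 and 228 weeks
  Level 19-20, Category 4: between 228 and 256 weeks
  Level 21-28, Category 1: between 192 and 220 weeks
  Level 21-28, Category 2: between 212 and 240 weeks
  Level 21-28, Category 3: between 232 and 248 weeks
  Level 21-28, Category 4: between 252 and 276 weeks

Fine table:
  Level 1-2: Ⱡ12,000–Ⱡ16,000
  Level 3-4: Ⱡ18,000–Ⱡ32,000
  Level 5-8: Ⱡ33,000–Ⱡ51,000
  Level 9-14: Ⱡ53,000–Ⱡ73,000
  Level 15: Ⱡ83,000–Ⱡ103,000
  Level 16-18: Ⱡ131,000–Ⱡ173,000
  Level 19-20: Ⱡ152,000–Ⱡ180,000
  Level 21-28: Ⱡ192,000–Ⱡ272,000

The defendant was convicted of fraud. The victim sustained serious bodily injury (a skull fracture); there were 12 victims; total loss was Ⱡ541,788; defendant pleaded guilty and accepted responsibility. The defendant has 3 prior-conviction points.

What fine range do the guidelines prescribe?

Ⱡ131,000–Ⱡ173,000

Base offense level for fraud: 9.
A1 applies (level before this adjustment is 9 < 19, so +1): 9 + 1 = 10.
A2 does not apply.
A3 applies: 10 − 2 = 8.
A4 applies: 8 + 4 = 12.
A6 applies (level before this adjustment is 12 ≥ 10, so +5): 12 + 5 = 17.
Final offense level: 17.
Level 17 falls in the 16-18 band.
Fine table: Level 16-18 → Ⱡ131,000–Ⱡ173,000.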